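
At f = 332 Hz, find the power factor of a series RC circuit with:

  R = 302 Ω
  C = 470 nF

Step 1 — Angular frequency: ω = 2π·f = 2π·332 = 2086 rad/s.
Step 2 — Component impedances:
  R: Z = R = 302 Ω
  C: Z = 1/(jωC) = -j/(ω·C) = 0 - j1020 Ω
Step 3 — Series combination: Z_total = R + C = 302 - j1020 Ω = 1064∠-73.5° Ω.
Step 4 — Power factor: PF = cos(φ) = Re(Z)/|Z| = 302/1063.7 = 0.2839.
Step 5 — Type: Im(Z) = -1020 ⇒ leading (phase φ = -73.5°).

PF = 0.2839 (leading, φ = -73.5°)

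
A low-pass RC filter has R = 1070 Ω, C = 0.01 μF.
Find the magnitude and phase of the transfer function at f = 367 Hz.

Step 1 — Angular frequency: ω = 2π·367 = 2306 rad/s.
Step 2 — Transfer function: H(jω) = 1/(1 + jωRC).
Step 3 — Denominator: 1 + jωRC = 1 + j·2306·1070·1e-08 = 1 + j0.02467.
Step 4 — H = 0.9994 - j0.02466.
Step 5 — Magnitude: |H| = 0.9997 (-0.0 dB); phase: φ = -1.4°.

|H| = 0.9997 (-0.0 dB), φ = -1.4°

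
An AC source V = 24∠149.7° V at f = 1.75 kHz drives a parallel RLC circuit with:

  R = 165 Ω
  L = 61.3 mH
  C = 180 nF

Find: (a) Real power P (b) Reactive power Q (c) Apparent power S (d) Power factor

Step 1 — Angular frequency: ω = 2π·f = 2π·1750 = 1.1e+04 rad/s.
Step 2 — Component impedances:
  R: Z = R = 165 Ω
  L: Z = jωL = j·1.1e+04·0.0613 = 0 + j674 Ω
  C: Z = 1/(jωC) = -j/(ω·C) = 0 - j505.3 Ω
Step 3 — Parallel combination: 1/Z_total = 1/R + 1/L + 1/C; Z_total = 163.9 - j13.4 Ω = 164.5∠-4.7° Ω.
Step 4 — Source phasor: V = 24∠149.7° V = -20.72 + j12.11 V.
Step 5 — Current: I = V / Z = -0.1316 + j0.06312 A = 0.1459∠154.4° A.
Step 6 — Complex power: S = V·I* = 3.491 - j0.2855 VA.
Step 7 — Real power: P = Re(S) = 3.491 W.
Step 8 — Reactive power: Q = Im(S) = -0.2855 VAR.
Step 9 — Apparent power: |S| = 3.503 VA.
Step 10 — Power factor: PF = P/|S| = 0.9967 (leading).

(a) P = 3.491 W  (b) Q = -0.2855 VAR  (c) S = 3.503 VA  (d) PF = 0.9967 (leading)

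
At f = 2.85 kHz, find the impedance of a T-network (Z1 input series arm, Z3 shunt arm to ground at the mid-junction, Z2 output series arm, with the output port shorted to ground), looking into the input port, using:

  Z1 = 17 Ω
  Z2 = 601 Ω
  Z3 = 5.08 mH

Step 1 — Angular frequency: ω = 2π·f = 2π·2850 = 1.791e+04 rad/s.
Step 2 — Component impedances:
  Z1: Z = R = 17 Ω
  Z2: Z = R = 601 Ω
  Z3: Z = jωL = j·1.791e+04·0.00508 = 0 + j90.97 Ω
Step 3 — With the output port shorted to ground, the output series arm Z2 runs from the junction to ground; the shunt arm Z3 also runs from the junction to ground. They appear in parallel: Z3 || Z2 = 13.46 + j88.93 Ω.
Step 4 — Series with input arm Z1: Z_in = Z1 + (Z3 || Z2) = 30.46 + j88.93 Ω = 94∠71.1° Ω.

Z = 30.46 + j88.93 Ω = 94∠71.1° Ω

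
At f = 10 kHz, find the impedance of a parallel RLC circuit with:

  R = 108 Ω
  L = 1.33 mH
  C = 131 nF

Step 1 — Angular frequency: ω = 2π·f = 2π·1e+04 = 6.283e+04 rad/s.
Step 2 — Component impedances:
  R: Z = R = 108 Ω
  L: Z = jωL = j·6.283e+04·0.00133 = 0 + j83.57 Ω
  C: Z = 1/(jωC) = -j/(ω·C) = 0 - j121.5 Ω
Step 3 — Parallel combination: 1/Z_total = 1/R + 1/L + 1/C; Z_total = 92.88 + j37.47 Ω = 100.2∠22.0° Ω.

Z = 92.88 + j37.47 Ω = 100.2∠22.0° Ω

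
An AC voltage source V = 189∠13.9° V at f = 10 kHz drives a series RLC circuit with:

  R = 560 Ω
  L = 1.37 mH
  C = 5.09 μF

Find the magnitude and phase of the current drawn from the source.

Step 1 — Angular frequency: ω = 2π·f = 2π·1e+04 = 6.283e+04 rad/s.
Step 2 — Component impedances:
  R: Z = R = 560 Ω
  L: Z = jωL = j·6.283e+04·0.00137 = 0 + j86.08 Ω
  C: Z = 1/(jωC) = -j/(ω·C) = 0 - j3.127 Ω
Step 3 — Series combination: Z_total = R + L + C = 560 + j82.95 Ω = 566.1∠8.4° Ω.
Step 4 — Source phasor: V = 189∠13.9° V = 183.5 + j45.4 V.
Step 5 — Ohm's law: I = V / Z_total = (183.5 + j45.4) / (560 + j82.95) = 0.3323 + j0.03185 A.
Step 6 — Convert to polar: |I| = 0.3339 A, ∠I = 5.5°.

I = 0.3339∠5.5° A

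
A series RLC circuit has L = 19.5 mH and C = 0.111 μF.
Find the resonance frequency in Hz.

Step 1 — Resonance condition Im(Z)=0 gives ω₀ = 1/√(LC).
Step 2 — ω₀ = 1/√(0.0195·1.11e-07) = 2.149e+04 rad/s.
Step 3 — f₀ = ω₀/(2π) = 3421 Hz.

f₀ = 3421 Hz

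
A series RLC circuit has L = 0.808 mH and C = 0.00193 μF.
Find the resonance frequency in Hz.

Step 1 — Resonance condition Im(Z)=0 gives ω₀ = 1/√(LC).
Step 2 — ω₀ = 1/√(0.000808·1.93e-09) = 8.008e+05 rad/s.
Step 3 — f₀ = ω₀/(2π) = 1.274e+05 Hz.

f₀ = 1.274e+05 Hz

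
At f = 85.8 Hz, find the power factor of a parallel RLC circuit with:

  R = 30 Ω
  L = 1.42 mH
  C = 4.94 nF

Step 1 — Angular frequency: ω = 2π·f = 2π·85.8 = 539.1 rad/s.
Step 2 — Component impedances:
  R: Z = R = 30 Ω
  L: Z = jωL = j·539.1·0.00142 = 0 + j0.7655 Ω
  C: Z = 1/(jωC) = -j/(ω·C) = 0 - j3.755e+05 Ω
Step 3 — Parallel combination: 1/Z_total = 1/R + 1/L + 1/C; Z_total = 0.01952 + j0.765 Ω = 0.7653∠88.5° Ω.
Step 4 — Power factor: PF = cos(φ) = Re(Z)/|Z| = 0.01952/0.7653 = 0.02551.
Step 5 — Type: Im(Z) = 0.765 ⇒ lagging (phase φ = 88.5°).

PF = 0.02551 (lagging, φ = 88.5°)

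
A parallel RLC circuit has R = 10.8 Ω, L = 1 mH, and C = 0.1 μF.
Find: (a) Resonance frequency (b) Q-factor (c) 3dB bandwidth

Step 1 — Resonance: ω₀ = 1/√(LC) = 1/√(0.001·1e-07) = 1e+05 rad/s.
Step 2 — f₀ = ω₀/(2π) = 1.592e+04 Hz.
Step 3 — Parallel Q: Q = R/(ω₀L) = 10.8/(1e+05·0.001) = 0.108.
Step 4 — Bandwidth: Δω = ω₀/Q = 9.259e+05 rad/s; BW = Δω/(2π) = 1.474e+05 Hz.

(a) f₀ = 1.592e+04 Hz  (b) Q = 0.108  (c) BW = 1.474e+05 Hz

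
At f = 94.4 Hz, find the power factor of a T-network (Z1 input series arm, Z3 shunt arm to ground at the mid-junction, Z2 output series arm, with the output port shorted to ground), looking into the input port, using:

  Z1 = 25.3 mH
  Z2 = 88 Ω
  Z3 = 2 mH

Step 1 — Angular frequency: ω = 2π·f = 2π·94.4 = 593.1 rad/s.
Step 2 — Component impedances:
  Z1: Z = jωL = j·593.1·0.0253 = 0 + j15.01 Ω
  Z2: Z = R = 88 Ω
  Z3: Z = jωL = j·593.1·0.002 = 0 + j1.186 Ω
Step 3 — With the output port shorted to ground, the output series arm Z2 runs from the junction to ground; the shunt arm Z3 also runs from the junction to ground. They appear in parallel: Z3 || Z2 = 0.01599 + j1.186 Ω.
Step 4 — Series with input arm Z1: Z_in = Z1 + (Z3 || Z2) = 0.01599 + j16.19 Ω = 16.19∠89.9° Ω.
Step 5 — Power factor: PF = cos(φ) = Re(Z)/|Z| = 0.015988/16.192 = 0.0009874.
Step 6 — Type: Im(Z) = 16.19 ⇒ lagging (phase φ = 89.9°).

PF = 0.0009874 (lagging, φ = 89.9°)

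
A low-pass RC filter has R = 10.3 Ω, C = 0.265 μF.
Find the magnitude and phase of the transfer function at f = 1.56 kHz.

Step 1 — Angular frequency: ω = 2π·1560 = 9802 rad/s.
Step 2 — Transfer function: H(jω) = 1/(1 + jωRC).
Step 3 — Denominator: 1 + jωRC = 1 + j·9802·10.3·2.65e-07 = 1 + j0.02675.
Step 4 — H = 0.9993 - j0.02673.
Step 5 — Magnitude: |H| = 0.9996 (-0.0 dB); phase: φ = -1.5°.

|H| = 0.9996 (-0.0 dB), φ = -1.5°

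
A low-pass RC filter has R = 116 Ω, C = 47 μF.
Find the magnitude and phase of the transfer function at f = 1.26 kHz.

Step 1 — Angular frequency: ω = 2π·1260 = 7917 rad/s.
Step 2 — Transfer function: H(jω) = 1/(1 + jωRC).
Step 3 — Denominator: 1 + jωRC = 1 + j·7917·116·4.7e-05 = 1 + j43.16.
Step 4 — H = 0.0005365 - j0.02316.
Step 5 — Magnitude: |H| = 0.02316 (-32.7 dB); phase: φ = -88.7°.

|H| = 0.02316 (-32.7 dB), φ = -88.7°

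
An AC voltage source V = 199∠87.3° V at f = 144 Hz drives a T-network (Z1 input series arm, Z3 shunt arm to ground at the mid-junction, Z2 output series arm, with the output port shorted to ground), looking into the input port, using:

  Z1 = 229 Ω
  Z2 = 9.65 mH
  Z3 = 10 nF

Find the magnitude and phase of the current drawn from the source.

Step 1 — Angular frequency: ω = 2π·f = 2π·144 = 904.8 rad/s.
Step 2 — Component impedances:
  Z1: Z = R = 229 Ω
  Z2: Z = jωL = j·904.8·0.00965 = 0 + j8.731 Ω
  Z3: Z = 1/(jωC) = -j/(ω·C) = 0 - j1.105e+05 Ω
Step 3 — With the output port shorted to ground, the output series arm Z2 runs from the junction to ground; the shunt arm Z3 also runs from the junction to ground. They appear in parallel: Z3 || Z2 = 0 + j8.732 Ω.
Step 4 — Series with input arm Z1: Z_in = Z1 + (Z3 || Z2) = 229 + j8.732 Ω = 229.2∠2.2° Ω.
Step 5 — Source phasor: V = 199∠87.3° V = 9.374 + j198.8 V.
Step 6 — Ohm's law: I = V / Z_total = (9.374 + j198.8) / (229 + j8.732) = 0.07393 + j0.8652 A.
Step 7 — Convert to polar: |I| = 0.8684 A, ∠I = 85.1°.

I = 0.8684∠85.1° A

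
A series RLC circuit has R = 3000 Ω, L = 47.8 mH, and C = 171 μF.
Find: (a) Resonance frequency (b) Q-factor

Step 1 — Resonance condition Im(Z)=0 gives ω₀ = 1/√(LC).
Step 2 — ω₀ = 1/√(0.0478·0.000171) = 349.8 rad/s.
Step 3 — f₀ = ω₀/(2π) = 55.67 Hz.
Step 4 — Series Q: Q = ω₀L/R = 349.8·0.0478/3000 = 0.005573.

(a) f₀ = 55.67 Hz  (b) Q = 0.005573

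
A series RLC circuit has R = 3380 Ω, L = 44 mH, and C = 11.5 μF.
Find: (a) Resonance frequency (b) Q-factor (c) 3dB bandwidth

Step 1 — Resonance condition Im(Z)=0 gives ω₀ = 1/√(LC).
Step 2 — ω₀ = 1/√(0.044·1.15e-05) = 1406 rad/s.
Step 3 — f₀ = ω₀/(2π) = 223.7 Hz.
Step 4 — Series Q: Q = ω₀L/R = 1406·0.044/3380 = 0.0183.
Step 5 — 3dB bandwidth: Δω = ω₀/Q = 7.682e+04 rad/s; BW = Δω/(2π) = 1.223e+04 Hz.

(a) f₀ = 223.7 Hz  (b) Q = 0.0183  (c) BW = 1.223e+04 Hz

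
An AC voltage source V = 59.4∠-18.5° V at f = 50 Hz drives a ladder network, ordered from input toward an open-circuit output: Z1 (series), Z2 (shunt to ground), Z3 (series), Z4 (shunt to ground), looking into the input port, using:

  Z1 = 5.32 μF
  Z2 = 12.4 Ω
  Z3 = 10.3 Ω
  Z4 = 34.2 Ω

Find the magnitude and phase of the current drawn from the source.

Step 1 — Angular frequency: ω = 2π·f = 2π·50 = 314.2 rad/s.
Step 2 — Component impedances:
  Z1: Z = 1/(jωC) = -j/(ω·C) = 0 - j598.3 Ω
  Z2: Z = R = 12.4 Ω
  Z3: Z = R = 10.3 Ω
  Z4: Z = R = 34.2 Ω
Step 3 — Ladder network (open output): work backward from the far end, alternating series and parallel combinations. Z_in = 9.698 - j598.3 Ω = 598.4∠-89.1° Ω.
Step 4 — Source phasor: V = 59.4∠-18.5° V = 56.33 - j18.85 V.
Step 5 — Ohm's law: I = V / Z_total = (56.33 - j18.85) / (9.698 - j598.3) = 0.03302 + j0.09361 A.
Step 6 — Convert to polar: |I| = 0.09926 A, ∠I = 70.6°.

I = 0.09926∠70.6° A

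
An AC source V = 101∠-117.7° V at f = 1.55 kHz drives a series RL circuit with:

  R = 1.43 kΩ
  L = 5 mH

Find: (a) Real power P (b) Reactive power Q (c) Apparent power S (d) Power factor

Step 1 — Angular frequency: ω = 2π·f = 2π·1550 = 9739 rad/s.
Step 2 — Component impedances:
  R: Z = R = 1430 Ω
  L: Z = jωL = j·9739·0.005 = 0 + j48.69 Ω
Step 3 — Series combination: Z_total = R + L = 1430 + j48.69 Ω = 1431∠2.0° Ω.
Step 4 — Source phasor: V = 101∠-117.7° V = -46.95 - j89.42 V.
Step 5 — Current: I = V / Z = -0.03492 - j0.06135 A = 0.07059∠-119.7° A.
Step 6 — Complex power: S = V·I* = 7.125 + j0.2426 VA.
Step 7 — Real power: P = Re(S) = 7.125 W.
Step 8 — Reactive power: Q = Im(S) = 0.2426 VAR.
Step 9 — Apparent power: |S| = 7.129 VA.
Step 10 — Power factor: PF = P/|S| = 0.9994 (lagging).

(a) P = 7.125 W  (b) Q = 0.2426 VAR  (c) S = 7.129 VA  (d) PF = 0.9994 (lagging)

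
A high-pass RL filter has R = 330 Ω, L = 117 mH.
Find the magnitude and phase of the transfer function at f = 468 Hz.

Step 1 — Angular frequency: ω = 2π·468 = 2941 rad/s.
Step 2 — Transfer function: H(jω) = jωL/(R + jωL).
Step 3 — Numerator jωL = j·344; denominator R + jωL = 330 + j344.
Step 4 — H = 0.5208 + j0.4996.
Step 5 — Magnitude: |H| = 0.7217 (-2.8 dB); phase: φ = 43.8°.

|H| = 0.7217 (-2.8 dB), φ = 43.8°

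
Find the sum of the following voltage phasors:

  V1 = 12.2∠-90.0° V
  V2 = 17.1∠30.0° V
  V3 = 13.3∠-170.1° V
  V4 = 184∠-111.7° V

Step 1 — Convert each phasor to rectangular form:
  V1 = 12.2·(cos(-90.0°) + j·sin(-90.0°)) = 0 - j12.2 V
  V2 = 17.1·(cos(30.0°) + j·sin(30.0°)) = 14.81 + j8.55 V
  V3 = 13.3·(cos(-170.1°) + j·sin(-170.1°)) = -13.1 - j2.287 V
  V4 = 184·(cos(-111.7°) + j·sin(-111.7°)) = -68.03 - j171 V
Step 2 — Sum components: V_total = -66.33 - j176.9 V.
Step 3 — Convert to polar: |V_total| = 188.9 V, ∠V_total = -110.6°.

V_total = 188.9∠-110.6° V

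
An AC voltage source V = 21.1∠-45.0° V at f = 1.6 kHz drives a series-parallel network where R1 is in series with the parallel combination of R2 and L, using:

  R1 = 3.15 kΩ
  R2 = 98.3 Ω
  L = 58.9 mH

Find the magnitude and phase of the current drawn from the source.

Step 1 — Angular frequency: ω = 2π·f = 2π·1600 = 1.005e+04 rad/s.
Step 2 — Component impedances:
  R1: Z = R = 3150 Ω
  R2: Z = R = 98.3 Ω
  L: Z = jωL = j·1.005e+04·0.0589 = 0 + j592.1 Ω
Step 3 — Parallel branch: R2 || L = 1/(1/R2 + 1/L) = 95.66 + j15.88 Ω.
Step 4 — Series with R1: Z_total = R1 + (R2 || L) = 3246 + j15.88 Ω = 3246∠0.3° Ω.
Step 5 — Source phasor: V = 21.1∠-45.0° V = 14.92 - j14.92 V.
Step 6 — Ohm's law: I = V / Z_total = (14.92 - j14.92) / (3246 + j15.88) = 0.004574 - j0.004619 A.
Step 7 — Convert to polar: |I| = 0.006501 A, ∠I = -45.3°.

I = 0.006501∠-45.3° A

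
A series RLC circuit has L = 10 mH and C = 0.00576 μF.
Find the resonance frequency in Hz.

Step 1 — Resonance condition Im(Z)=0 gives ω₀ = 1/√(LC).
Step 2 — ω₀ = 1/√(0.01·5.76e-09) = 1.318e+05 rad/s.
Step 3 — f₀ = ω₀/(2π) = 2.097e+04 Hz.

f₀ = 2.097e+04 Hz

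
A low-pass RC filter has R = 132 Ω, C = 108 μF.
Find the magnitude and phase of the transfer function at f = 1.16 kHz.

Step 1 — Angular frequency: ω = 2π·1160 = 7288 rad/s.
Step 2 — Transfer function: H(jω) = 1/(1 + jωRC).
Step 3 — Denominator: 1 + jωRC = 1 + j·7288·132·0.000108 = 1 + j103.9.
Step 4 — H = 9.262e-05 - j0.009623.
Step 5 — Magnitude: |H| = 0.009624 (-40.3 dB); phase: φ = -89.4°.

|H| = 0.009624 (-40.3 dB), φ = -89.4°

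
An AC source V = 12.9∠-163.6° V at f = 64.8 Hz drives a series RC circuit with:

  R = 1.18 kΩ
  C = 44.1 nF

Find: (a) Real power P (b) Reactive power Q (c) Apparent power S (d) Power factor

Step 1 — Angular frequency: ω = 2π·f = 2π·64.8 = 407.2 rad/s.
Step 2 — Component impedances:
  R: Z = R = 1180 Ω
  C: Z = 1/(jωC) = -j/(ω·C) = 0 - j5.569e+04 Ω
Step 3 — Series combination: Z_total = R + C = 1180 - j5.569e+04 Ω = 5.571e+04∠-88.8° Ω.
Step 4 — Source phasor: V = 12.9∠-163.6° V = -12.38 - j3.642 V.
Step 5 — Current: I = V / Z = 6.066e-05 - j0.0002235 A = 0.0002316∠-74.8° A.
Step 6 — Complex power: S = V·I* = 6.328e-05 - j0.002987 VA.
Step 7 — Real power: P = Re(S) = 6.328e-05 W.
Step 8 — Reactive power: Q = Im(S) = -0.002987 VAR.
Step 9 — Apparent power: |S| = 0.002987 VA.
Step 10 — Power factor: PF = P/|S| = 0.02118 (leading).

(a) P = 6.328e-05 W  (b) Q = -0.002987 VAR  (c) S = 0.002987 VA  (d) PF = 0.02118 (leading)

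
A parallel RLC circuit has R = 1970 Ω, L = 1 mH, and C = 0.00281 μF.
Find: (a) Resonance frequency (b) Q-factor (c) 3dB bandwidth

Step 1 — Resonance: ω₀ = 1/√(LC) = 1/√(0.001·2.81e-09) = 5.965e+05 rad/s.
Step 2 — f₀ = ω₀/(2π) = 9.494e+04 Hz.
Step 3 — Parallel Q: Q = R/(ω₀L) = 1970/(5.965e+05·0.001) = 3.302.
Step 4 — Bandwidth: Δω = ω₀/Q = 1.806e+05 rad/s; BW = Δω/(2π) = 2.875e+04 Hz.

(a) f₀ = 9.494e+04 Hz  (b) Q = 3.302  (c) BW = 2.875e+04 Hz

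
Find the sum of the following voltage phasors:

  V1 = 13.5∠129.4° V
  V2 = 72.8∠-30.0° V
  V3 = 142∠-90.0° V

Step 1 — Convert each phasor to rectangular form:
  V1 = 13.5·(cos(129.4°) + j·sin(129.4°)) = -8.569 + j10.43 V
  V2 = 72.8·(cos(-30.0°) + j·sin(-30.0°)) = 63.05 - j36.4 V
  V3 = 142·(cos(-90.0°) + j·sin(-90.0°)) = 0 - j142 V
Step 2 — Sum components: V_total = 54.48 - j168 V.
Step 3 — Convert to polar: |V_total| = 176.6 V, ∠V_total = -72.0°.

V_total = 176.6∠-72.0° V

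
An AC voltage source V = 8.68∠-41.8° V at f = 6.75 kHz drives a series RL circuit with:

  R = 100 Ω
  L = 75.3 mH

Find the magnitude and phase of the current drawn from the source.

Step 1 — Angular frequency: ω = 2π·f = 2π·6750 = 4.241e+04 rad/s.
Step 2 — Component impedances:
  R: Z = R = 100 Ω
  L: Z = jωL = j·4.241e+04·0.0753 = 0 + j3194 Ω
Step 3 — Series combination: Z_total = R + L = 100 + j3194 Ω = 3195∠88.2° Ω.
Step 4 — Source phasor: V = 8.68∠-41.8° V = 6.471 - j5.786 V.
Step 5 — Ohm's law: I = V / Z_total = (6.471 - j5.786) / (100 + j3194) = -0.001746 - j0.002081 A.
Step 6 — Convert to polar: |I| = 0.002717 A, ∠I = -130.0°.

I = 0.002717∠-130.0° A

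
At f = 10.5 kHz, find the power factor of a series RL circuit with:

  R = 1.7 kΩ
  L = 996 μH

Step 1 — Angular frequency: ω = 2π·f = 2π·1.05e+04 = 6.597e+04 rad/s.
Step 2 — Component impedances:
  R: Z = R = 1700 Ω
  L: Z = jωL = j·6.597e+04·0.000996 = 0 + j65.71 Ω
Step 3 — Series combination: Z_total = R + L = 1700 + j65.71 Ω = 1701∠2.2° Ω.
Step 4 — Power factor: PF = cos(φ) = Re(Z)/|Z| = 1700/1701.27 = 0.9993.
Step 5 — Type: Im(Z) = 65.71 ⇒ lagging (phase φ = 2.2°).

PF = 0.9993 (lagging, φ = 2.2°)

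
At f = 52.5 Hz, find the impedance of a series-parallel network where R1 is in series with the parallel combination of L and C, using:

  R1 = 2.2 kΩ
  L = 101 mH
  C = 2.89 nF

Step 1 — Angular frequency: ω = 2π·f = 2π·52.5 = 329.9 rad/s.
Step 2 — Component impedances:
  R1: Z = R = 2200 Ω
  L: Z = jωL = j·329.9·0.101 = 0 + j33.32 Ω
  C: Z = 1/(jωC) = -j/(ω·C) = 0 - j1.049e+06 Ω
Step 3 — Parallel branch: L || C = 1/(1/L + 1/C) = 0 + j33.32 Ω.
Step 4 — Series with R1: Z_total = R1 + (L || C) = 2200 + j33.32 Ω = 2200∠0.9° Ω.

Z = 2200 + j33.32 Ω = 2200∠0.9° Ω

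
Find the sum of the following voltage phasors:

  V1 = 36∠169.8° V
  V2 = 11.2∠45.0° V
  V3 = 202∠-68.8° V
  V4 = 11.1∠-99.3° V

Step 1 — Convert each phasor to rectangular form:
  V1 = 36·(cos(169.8°) + j·sin(169.8°)) = -35.43 + j6.375 V
  V2 = 11.2·(cos(45.0°) + j·sin(45.0°)) = 7.92 + j7.92 V
  V3 = 202·(cos(-68.8°) + j·sin(-68.8°)) = 73.05 - j188.3 V
  V4 = 11.1·(cos(-99.3°) + j·sin(-99.3°)) = -1.794 - j10.95 V
Step 2 — Sum components: V_total = 43.74 - j185 V.
Step 3 — Convert to polar: |V_total| = 190.1 V, ∠V_total = -76.7°.

V_total = 190.1∠-76.7° V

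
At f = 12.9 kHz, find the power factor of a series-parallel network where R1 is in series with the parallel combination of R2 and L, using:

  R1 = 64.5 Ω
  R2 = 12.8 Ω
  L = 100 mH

Step 1 — Angular frequency: ω = 2π·f = 2π·1.29e+04 = 8.105e+04 rad/s.
Step 2 — Component impedances:
  R1: Z = R = 64.5 Ω
  R2: Z = R = 12.8 Ω
  L: Z = jωL = j·8.105e+04·0.1 = 0 + j8105 Ω
Step 3 — Parallel branch: R2 || L = 1/(1/R2 + 1/L) = 12.8 + j0.02021 Ω.
Step 4 — Series with R1: Z_total = R1 + (R2 || L) = 77.3 + j0.02021 Ω = 77.3∠0.0° Ω.
Step 5 — Power factor: PF = cos(φ) = Re(Z)/|Z| = 77.3/77.3 = 1.
Step 6 — Type: Im(Z) = 0.02021 ⇒ lagging (phase φ = 0.0°).

PF = 1 (lagging, φ = 0.0°)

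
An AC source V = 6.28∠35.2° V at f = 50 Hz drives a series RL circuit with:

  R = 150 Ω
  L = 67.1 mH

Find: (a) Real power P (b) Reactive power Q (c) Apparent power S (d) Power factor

Step 1 — Angular frequency: ω = 2π·f = 2π·50 = 314.2 rad/s.
Step 2 — Component impedances:
  R: Z = R = 150 Ω
  L: Z = jωL = j·314.2·0.0671 = 0 + j21.08 Ω
Step 3 — Series combination: Z_total = R + L = 150 + j21.08 Ω = 151.5∠8.0° Ω.
Step 4 — Source phasor: V = 6.28∠35.2° V = 5.132 + j3.62 V.
Step 5 — Current: I = V / Z = 0.03687 + j0.01895 A = 0.04146∠27.2° A.
Step 6 — Complex power: S = V·I* = 0.2578 + j0.03623 VA.
Step 7 — Real power: P = Re(S) = 0.2578 W.
Step 8 — Reactive power: Q = Im(S) = 0.03623 VAR.
Step 9 — Apparent power: |S| = 0.2604 VA.
Step 10 — Power factor: PF = P/|S| = 0.9903 (lagging).

(a) P = 0.2578 W  (b) Q = 0.03623 VAR  (c) S = 0.2604 VA  (d) PF = 0.9903 (lagging)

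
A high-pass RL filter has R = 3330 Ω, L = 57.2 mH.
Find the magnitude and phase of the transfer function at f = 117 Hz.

Step 1 — Angular frequency: ω = 2π·117 = 735.1 rad/s.
Step 2 — Transfer function: H(jω) = jωL/(R + jωL).
Step 3 — Numerator jωL = j·42.05; denominator R + jωL = 3330 + j42.05.
Step 4 — H = 0.0001594 + j0.01263.
Step 5 — Magnitude: |H| = 0.01263 (-38.0 dB); phase: φ = 89.3°.

|H| = 0.01263 (-38.0 dB), φ = 89.3°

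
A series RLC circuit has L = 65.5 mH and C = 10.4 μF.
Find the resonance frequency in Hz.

Step 1 — Resonance condition Im(Z)=0 gives ω₀ = 1/√(LC).
Step 2 — ω₀ = 1/√(0.0655·1.04e-05) = 1212 rad/s.
Step 3 — f₀ = ω₀/(2π) = 192.8 Hz.

f₀ = 192.8 Hz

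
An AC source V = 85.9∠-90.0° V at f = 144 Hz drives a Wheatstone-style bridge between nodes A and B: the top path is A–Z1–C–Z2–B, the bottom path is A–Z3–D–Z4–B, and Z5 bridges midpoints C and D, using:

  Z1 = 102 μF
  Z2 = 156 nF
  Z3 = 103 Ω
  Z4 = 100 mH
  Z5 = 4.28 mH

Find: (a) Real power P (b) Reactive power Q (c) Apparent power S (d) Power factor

Step 1 — Angular frequency: ω = 2π·f = 2π·144 = 904.8 rad/s.
Step 2 — Component impedances:
  Z1: Z = 1/(jωC) = -j/(ω·C) = 0 - j10.84 Ω
  Z2: Z = 1/(jωC) = -j/(ω·C) = 0 - j7085 Ω
  Z3: Z = R = 103 Ω
  Z4: Z = jωL = j·904.8·0.1 = 0 + j90.48 Ω
  Z5: Z = jωL = j·904.8·0.00428 = 0 + j3.872 Ω
Step 3 — Bridge requires nodal analysis (the Z5 bridge couples midpoints C and D, so the two paths cannot be reduced to a simple series/parallel combination). Setting node B to ground and injecting 1 A at node A, the 3-node admittance system at A, C, D solves to V_A = Z_AB = 0.4616 + j84.82 Ω = 84.82∠89.7° Ω.
Step 4 — Source phasor: V = 85.9∠-90.0° V = 0 - j85.9 V.
Step 5 — Current: I = V / Z = -1.013 - j0.005511 A = 1.013∠-179.7° A.
Step 6 — Complex power: S = V·I* = 0.4734 + j86.99 VA.
Step 7 — Real power: P = Re(S) = 0.4734 W.
Step 8 — Reactive power: Q = Im(S) = 86.99 VAR.
Step 9 — Apparent power: |S| = 86.99 VA.
Step 10 — Power factor: PF = P/|S| = 0.005442 (lagging).

(a) P = 0.4734 W  (b) Q = 86.99 VAR  (c) S = 86.99 VA  (d) PF = 0.005442 (lagging)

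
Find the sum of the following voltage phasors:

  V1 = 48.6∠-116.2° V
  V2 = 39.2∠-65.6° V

Step 1 — Convert each phasor to rectangular form:
  V1 = 48.6·(cos(-116.2°) + j·sin(-116.2°)) = -21.46 - j43.61 V
  V2 = 39.2·(cos(-65.6°) + j·sin(-65.6°)) = 16.19 - j35.7 V
Step 2 — Sum components: V_total = -5.263 - j79.31 V.
Step 3 — Convert to polar: |V_total| = 79.48 V, ∠V_total = -93.8°.

V_total = 79.48∠-93.8° V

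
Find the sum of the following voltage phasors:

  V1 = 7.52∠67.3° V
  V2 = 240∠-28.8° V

Step 1 — Convert each phasor to rectangular form:
  V1 = 7.52·(cos(67.3°) + j·sin(67.3°)) = 2.902 + j6.937 V
  V2 = 240·(cos(-28.8°) + j·sin(-28.8°)) = 210.3 - j115.6 V
Step 2 — Sum components: V_total = 213.2 - j108.7 V.
Step 3 — Convert to polar: |V_total| = 239.3 V, ∠V_total = -27.0°.

V_total = 239.3∠-27.0° V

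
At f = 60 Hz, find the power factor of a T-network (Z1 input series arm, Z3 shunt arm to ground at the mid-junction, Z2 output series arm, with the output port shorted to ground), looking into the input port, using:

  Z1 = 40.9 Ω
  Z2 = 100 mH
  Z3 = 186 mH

Step 1 — Angular frequency: ω = 2π·f = 2π·60 = 377 rad/s.
Step 2 — Component impedances:
  Z1: Z = R = 40.9 Ω
  Z2: Z = jωL = j·377·0.1 = 0 + j37.7 Ω
  Z3: Z = jωL = j·377·0.186 = 0 + j70.12 Ω
Step 3 — With the output port shorted to ground, the output series arm Z2 runs from the junction to ground; the shunt arm Z3 also runs from the junction to ground. They appear in parallel: Z3 || Z2 = 0 + j24.52 Ω.
Step 4 — Series with input arm Z1: Z_in = Z1 + (Z3 || Z2) = 40.9 + j24.52 Ω = 47.69∠30.9° Ω.
Step 5 — Power factor: PF = cos(φ) = Re(Z)/|Z| = 40.9/47.686 = 0.8577.
Step 6 — Type: Im(Z) = 24.52 ⇒ lagging (phase φ = 30.9°).

PF = 0.8577 (lagging, φ = 30.9°)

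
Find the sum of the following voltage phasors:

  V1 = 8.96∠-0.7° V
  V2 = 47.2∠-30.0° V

Step 1 — Convert each phasor to rectangular form:
  V1 = 8.96·(cos(-0.7°) + j·sin(-0.7°)) = 8.959 - j0.1095 V
  V2 = 47.2·(cos(-30.0°) + j·sin(-30.0°)) = 40.88 - j23.6 V
Step 2 — Sum components: V_total = 49.84 - j23.71 V.
Step 3 — Convert to polar: |V_total| = 55.19 V, ∠V_total = -25.4°.

V_total = 55.19∠-25.4° V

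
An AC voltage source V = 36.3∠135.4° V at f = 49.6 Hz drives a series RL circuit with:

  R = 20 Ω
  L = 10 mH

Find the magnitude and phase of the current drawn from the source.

Step 1 — Angular frequency: ω = 2π·f = 2π·49.6 = 311.6 rad/s.
Step 2 — Component impedances:
  R: Z = R = 20 Ω
  L: Z = jωL = j·311.6·0.01 = 0 + j3.116 Ω
Step 3 — Series combination: Z_total = R + L = 20 + j3.116 Ω = 20.24∠8.9° Ω.
Step 4 — Source phasor: V = 36.3∠135.4° V = -25.85 + j25.49 V.
Step 5 — Ohm's law: I = V / Z_total = (-25.85 + j25.49) / (20 + j3.116) = -1.068 + j1.441 A.
Step 6 — Convert to polar: |I| = 1.793 A, ∠I = 126.5°.

I = 1.793∠126.5° A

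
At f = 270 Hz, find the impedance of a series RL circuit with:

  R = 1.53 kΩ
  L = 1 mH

Step 1 — Angular frequency: ω = 2π·f = 2π·270 = 1696 rad/s.
Step 2 — Component impedances:
  R: Z = R = 1530 Ω
  L: Z = jωL = j·1696·0.001 = 0 + j1.696 Ω
Step 3 — Series combination: Z_total = R + L = 1530 + j1.696 Ω = 1530∠0.1° Ω.

Z = 1530 + j1.696 Ω = 1530∠0.1° Ω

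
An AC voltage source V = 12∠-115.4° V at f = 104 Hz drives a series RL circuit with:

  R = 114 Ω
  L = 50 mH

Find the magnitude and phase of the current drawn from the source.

Step 1 — Angular frequency: ω = 2π·f = 2π·104 = 653.5 rad/s.
Step 2 — Component impedances:
  R: Z = R = 114 Ω
  L: Z = jωL = j·653.5·0.05 = 0 + j32.67 Ω
Step 3 — Series combination: Z_total = R + L = 114 + j32.67 Ω = 118.6∠16.0° Ω.
Step 4 — Source phasor: V = 12∠-115.4° V = -5.147 - j10.84 V.
Step 5 — Ohm's law: I = V / Z_total = (-5.147 - j10.84) / (114 + j32.67) = -0.06691 - j0.07591 A.
Step 6 — Convert to polar: |I| = 0.1012 A, ∠I = -131.4°.

I = 0.1012∠-131.4° A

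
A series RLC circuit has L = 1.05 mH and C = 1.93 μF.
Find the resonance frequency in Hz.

Step 1 — Resonance condition Im(Z)=0 gives ω₀ = 1/√(LC).
Step 2 — ω₀ = 1/√(0.00105·1.93e-06) = 2.221e+04 rad/s.
Step 3 — f₀ = ω₀/(2π) = 3535 Hz.

f₀ = 3535 Hz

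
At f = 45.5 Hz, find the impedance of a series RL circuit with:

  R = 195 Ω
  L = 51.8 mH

Step 1 — Angular frequency: ω = 2π·f = 2π·45.5 = 285.9 rad/s.
Step 2 — Component impedances:
  R: Z = R = 195 Ω
  L: Z = jωL = j·285.9·0.0518 = 0 + j14.81 Ω
Step 3 — Series combination: Z_total = R + L = 195 + j14.81 Ω = 195.6∠4.3° Ω.

Z = 195 + j14.81 Ω = 195.6∠4.3° Ω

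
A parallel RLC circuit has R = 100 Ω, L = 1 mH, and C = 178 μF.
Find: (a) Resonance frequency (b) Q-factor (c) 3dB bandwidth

Step 1 — Resonance: ω₀ = 1/√(LC) = 1/√(0.001·0.000178) = 2370 rad/s.
Step 2 — f₀ = ω₀/(2π) = 377.2 Hz.
Step 3 — Parallel Q: Q = R/(ω₀L) = 100/(2370·0.001) = 42.19.
Step 4 — Bandwidth: Δω = ω₀/Q = 56.18 rad/s; BW = Δω/(2π) = 8.941 Hz.

(a) f₀ = 377.2 Hz  (b) Q = 42.19  (c) BW = 8.941 Hz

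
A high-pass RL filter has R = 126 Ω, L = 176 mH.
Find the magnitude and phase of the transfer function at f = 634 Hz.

Step 1 — Angular frequency: ω = 2π·634 = 3984 rad/s.
Step 2 — Transfer function: H(jω) = jωL/(R + jωL).
Step 3 — Numerator jωL = j·701.1; denominator R + jωL = 126 + j701.1.
Step 4 — H = 0.9687 + j0.1741.
Step 5 — Magnitude: |H| = 0.9842 (-0.1 dB); phase: φ = 10.2°.

|H| = 0.9842 (-0.1 dB), φ = 10.2°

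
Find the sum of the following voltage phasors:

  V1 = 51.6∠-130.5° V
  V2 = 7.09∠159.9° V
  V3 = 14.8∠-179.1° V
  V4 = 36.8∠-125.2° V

Step 1 — Convert each phasor to rectangular form:
  V1 = 51.6·(cos(-130.5°) + j·sin(-130.5°)) = -33.51 - j39.24 V
  V2 = 7.09·(cos(159.9°) + j·sin(159.9°)) = -6.658 + j2.437 V
  V3 = 14.8·(cos(-179.1°) + j·sin(-179.1°)) = -14.8 - j0.2325 V
  V4 = 36.8·(cos(-125.2°) + j·sin(-125.2°)) = -21.21 - j30.07 V
Step 2 — Sum components: V_total = -76.18 - j67.1 V.
Step 3 — Convert to polar: |V_total| = 101.5 V, ∠V_total = -138.6°.

V_total = 101.5∠-138.6° V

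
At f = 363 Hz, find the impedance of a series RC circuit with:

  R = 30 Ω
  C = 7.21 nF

Step 1 — Angular frequency: ω = 2π·f = 2π·363 = 2281 rad/s.
Step 2 — Component impedances:
  R: Z = R = 30 Ω
  C: Z = 1/(jωC) = -j/(ω·C) = 0 - j6.081e+04 Ω
Step 3 — Series combination: Z_total = R + C = 30 - j6.081e+04 Ω = 6.081e+04∠-90.0° Ω.

Z = 30 - j6.081e+04 Ω = 6.081e+04∠-90.0° Ω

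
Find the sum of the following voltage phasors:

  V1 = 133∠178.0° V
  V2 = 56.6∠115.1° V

Step 1 — Convert each phasor to rectangular form:
  V1 = 133·(cos(178.0°) + j·sin(178.0°)) = -132.9 + j4.642 V
  V2 = 56.6·(cos(115.1°) + j·sin(115.1°)) = -24.01 + j51.26 V
Step 2 — Sum components: V_total = -156.9 + j55.9 V.
Step 3 — Convert to polar: |V_total| = 166.6 V, ∠V_total = 160.4°.

V_total = 166.6∠160.4° V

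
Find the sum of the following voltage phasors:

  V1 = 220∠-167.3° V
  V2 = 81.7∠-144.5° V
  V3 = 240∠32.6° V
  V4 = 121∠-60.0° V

Step 1 — Convert each phasor to rectangular form:
  V1 = 220·(cos(-167.3°) + j·sin(-167.3°)) = -214.6 - j48.37 V
  V2 = 81.7·(cos(-144.5°) + j·sin(-144.5°)) = -66.51 - j47.44 V
  V3 = 240·(cos(32.6°) + j·sin(32.6°)) = 202.2 + j129.3 V
  V4 = 121·(cos(-60.0°) + j·sin(-60.0°)) = 60.5 - j104.8 V
Step 2 — Sum components: V_total = -18.44 - j71.29 V.
Step 3 — Convert to polar: |V_total| = 73.64 V, ∠V_total = -104.5°.

V_total = 73.64∠-104.5° V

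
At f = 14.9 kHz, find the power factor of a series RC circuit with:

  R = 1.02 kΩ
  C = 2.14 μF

Step 1 — Angular frequency: ω = 2π·f = 2π·1.49e+04 = 9.362e+04 rad/s.
Step 2 — Component impedances:
  R: Z = R = 1020 Ω
  C: Z = 1/(jωC) = -j/(ω·C) = 0 - j4.991 Ω
Step 3 — Series combination: Z_total = R + C = 1020 - j4.991 Ω = 1020∠-0.3° Ω.
Step 4 — Power factor: PF = cos(φ) = Re(Z)/|Z| = 1020/1020 = 1.
Step 5 — Type: Im(Z) = -4.991 ⇒ leading (phase φ = -0.3°).

PF = 1 (leading, φ = -0.3°)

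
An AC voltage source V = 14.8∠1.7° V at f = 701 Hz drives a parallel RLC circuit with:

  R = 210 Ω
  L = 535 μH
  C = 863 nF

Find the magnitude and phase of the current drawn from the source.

Step 1 — Angular frequency: ω = 2π·f = 2π·701 = 4405 rad/s.
Step 2 — Component impedances:
  R: Z = R = 210 Ω
  L: Z = jωL = j·4405·0.000535 = 0 + j2.356 Ω
  C: Z = 1/(jωC) = -j/(ω·C) = 0 - j263.1 Ω
Step 3 — Parallel combination: 1/Z_total = 1/R + 1/L + 1/C; Z_total = 0.02692 + j2.377 Ω = 2.378∠89.4° Ω.
Step 4 — Source phasor: V = 14.8∠1.7° V = 14.79 + j0.4391 V.
Step 5 — Ohm's law: I = V / Z_total = (14.79 + j0.4391) / (0.02692 + j2.377) = 0.2551 - j6.22 A.
Step 6 — Convert to polar: |I| = 6.225 A, ∠I = -87.7°.

I = 6.225∠-87.7° A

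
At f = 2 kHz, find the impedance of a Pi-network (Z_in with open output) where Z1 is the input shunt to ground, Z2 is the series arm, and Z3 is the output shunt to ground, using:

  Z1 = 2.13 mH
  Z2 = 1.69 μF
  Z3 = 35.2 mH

Step 1 — Angular frequency: ω = 2π·f = 2π·2000 = 1.257e+04 rad/s.
Step 2 — Component impedances:
  Z1: Z = jωL = j·1.257e+04·0.00213 = 0 + j26.77 Ω
  Z2: Z = 1/(jωC) = -j/(ω·C) = 0 - j47.09 Ω
  Z3: Z = jωL = j·1.257e+04·0.0352 = 0 + j442.3 Ω
Step 3 — With open output, the series arm Z2 and the output shunt Z3 appear in series to ground: Z2 + Z3 = 0 + j395.2 Ω.
Step 4 — Parallel with input shunt Z1: Z_in = Z1 || (Z2 + Z3) = 0 + j25.07 Ω = 25.07∠90.0° Ω.

Z = 0 + j25.07 Ω = 25.07∠90.0° Ω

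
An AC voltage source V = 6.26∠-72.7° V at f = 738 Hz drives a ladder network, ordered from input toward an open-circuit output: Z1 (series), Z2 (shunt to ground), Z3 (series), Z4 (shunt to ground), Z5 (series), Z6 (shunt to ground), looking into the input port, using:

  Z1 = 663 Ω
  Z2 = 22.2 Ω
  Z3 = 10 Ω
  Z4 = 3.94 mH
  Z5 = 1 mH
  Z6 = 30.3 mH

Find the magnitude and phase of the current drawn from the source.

Step 1 — Angular frequency: ω = 2π·f = 2π·738 = 4637 rad/s.
Step 2 — Component impedances:
  Z1: Z = R = 663 Ω
  Z2: Z = R = 22.2 Ω
  Z3: Z = R = 10 Ω
  Z4: Z = jωL = j·4637·0.00394 = 0 + j18.27 Ω
  Z5: Z = jωL = j·4637·0.001 = 0 + j4.637 Ω
  Z6: Z = jωL = j·4637·0.0303 = 0 + j140.5 Ω
Step 3 — Ladder network (open output): work backward from the far end, alternating series and parallel combinations. Z_in = 673 + j6.151 Ω = 673∠0.5° Ω.
Step 4 — Source phasor: V = 6.26∠-72.7° V = 1.862 - j5.977 V.
Step 5 — Ohm's law: I = V / Z_total = (1.862 - j5.977) / (673 + j6.151) = 0.002685 - j0.008905 A.
Step 6 — Convert to polar: |I| = 0.009301 A, ∠I = -73.2°.

I = 0.009301∠-73.2° A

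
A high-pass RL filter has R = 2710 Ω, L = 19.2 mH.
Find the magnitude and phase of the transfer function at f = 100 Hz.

Step 1 — Angular frequency: ω = 2π·100 = 628.3 rad/s.
Step 2 — Transfer function: H(jω) = jωL/(R + jωL).
Step 3 — Numerator jωL = j·12.06; denominator R + jωL = 2710 + j12.06.
Step 4 — H = 1.982e-05 + j0.004451.
Step 5 — Magnitude: |H| = 0.004452 (-47.0 dB); phase: φ = 89.7°.

|H| = 0.004452 (-47.0 dB), φ = 89.7°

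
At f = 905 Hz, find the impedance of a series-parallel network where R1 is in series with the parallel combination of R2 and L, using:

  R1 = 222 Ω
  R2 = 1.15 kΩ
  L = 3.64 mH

Step 1 — Angular frequency: ω = 2π·f = 2π·905 = 5686 rad/s.
Step 2 — Component impedances:
  R1: Z = R = 222 Ω
  R2: Z = R = 1150 Ω
  L: Z = jωL = j·5686·0.00364 = 0 + j20.7 Ω
Step 3 — Parallel branch: R2 || L = 1/(1/R2 + 1/L) = 0.3724 + j20.69 Ω.
Step 4 — Series with R1: Z_total = R1 + (R2 || L) = 222.4 + j20.69 Ω = 223.3∠5.3° Ω.

Z = 222.4 + j20.69 Ω = 223.3∠5.3° Ω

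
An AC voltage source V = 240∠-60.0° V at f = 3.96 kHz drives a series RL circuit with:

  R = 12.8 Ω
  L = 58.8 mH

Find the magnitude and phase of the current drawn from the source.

Step 1 — Angular frequency: ω = 2π·f = 2π·3960 = 2.488e+04 rad/s.
Step 2 — Component impedances:
  R: Z = R = 12.8 Ω
  L: Z = jωL = j·2.488e+04·0.0588 = 0 + j1463 Ω
Step 3 — Series combination: Z_total = R + L = 12.8 + j1463 Ω = 1463∠89.5° Ω.
Step 4 — Source phasor: V = 240∠-60.0° V = 120 - j207.8 V.
Step 5 — Ohm's law: I = V / Z_total = (120 - j207.8) / (12.8 + j1463) = -0.1413 - j0.08326 A.
Step 6 — Convert to polar: |I| = 0.164 A, ∠I = -149.5°.

I = 0.164∠-149.5° A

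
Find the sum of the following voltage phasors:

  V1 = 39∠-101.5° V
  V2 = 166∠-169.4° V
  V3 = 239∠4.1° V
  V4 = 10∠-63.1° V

Step 1 — Convert each phasor to rectangular form:
  V1 = 39·(cos(-101.5°) + j·sin(-101.5°)) = -7.775 - j38.22 V
  V2 = 166·(cos(-169.4°) + j·sin(-169.4°)) = -163.2 - j30.54 V
  V3 = 239·(cos(4.1°) + j·sin(4.1°)) = 238.4 + j17.09 V
  V4 = 10·(cos(-63.1°) + j·sin(-63.1°)) = 4.524 - j8.918 V
Step 2 — Sum components: V_total = 71.97 - j60.58 V.
Step 3 — Convert to polar: |V_total| = 94.07 V, ∠V_total = -40.1°.

V_total = 94.07∠-40.1° V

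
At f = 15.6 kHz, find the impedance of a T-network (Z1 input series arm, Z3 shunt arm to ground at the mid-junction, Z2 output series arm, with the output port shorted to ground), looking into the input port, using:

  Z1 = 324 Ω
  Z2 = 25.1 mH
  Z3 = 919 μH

Step 1 — Angular frequency: ω = 2π·f = 2π·1.56e+04 = 9.802e+04 rad/s.
Step 2 — Component impedances:
  Z1: Z = R = 324 Ω
  Z2: Z = jωL = j·9.802e+04·0.0251 = 0 + j2460 Ω
  Z3: Z = jωL = j·9.802e+04·0.000919 = 0 + j90.08 Ω
Step 3 — With the output port shorted to ground, the output series arm Z2 runs from the junction to ground; the shunt arm Z3 also runs from the junction to ground. They appear in parallel: Z3 || Z2 = 0 + j86.9 Ω.
Step 4 — Series with input arm Z1: Z_in = Z1 + (Z3 || Z2) = 324 + j86.9 Ω = 335.5∠15.0° Ω.

Z = 324 + j86.9 Ω = 335.5∠15.0° Ω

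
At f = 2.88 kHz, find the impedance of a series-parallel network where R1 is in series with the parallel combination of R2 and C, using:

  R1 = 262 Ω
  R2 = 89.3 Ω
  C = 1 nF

Step 1 — Angular frequency: ω = 2π·f = 2π·2880 = 1.81e+04 rad/s.
Step 2 — Component impedances:
  R1: Z = R = 262 Ω
  R2: Z = R = 89.3 Ω
  C: Z = 1/(jωC) = -j/(ω·C) = 0 - j5.526e+04 Ω
Step 3 — Parallel branch: R2 || C = 1/(1/R2 + 1/C) = 89.3 - j0.1443 Ω.
Step 4 — Series with R1: Z_total = R1 + (R2 || C) = 351.3 - j0.1443 Ω = 351.3∠-0.0° Ω.

Z = 351.3 - j0.1443 Ω = 351.3∠-0.0° Ω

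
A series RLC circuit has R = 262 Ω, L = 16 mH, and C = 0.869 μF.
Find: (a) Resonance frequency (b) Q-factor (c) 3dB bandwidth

Step 1 — Resonance: ω₀ = 1/√(LC) = 1/√(0.016·8.69e-07) = 8481 rad/s.
Step 2 — f₀ = ω₀/(2π) = 1350 Hz.
Step 3 — Series Q: Q = ω₀L/R = 8481·0.016/262 = 0.5179.
Step 4 — Bandwidth: Δω = ω₀/Q = 1.638e+04 rad/s; BW = Δω/(2π) = 2606 Hz.

(a) f₀ = 1350 Hz  (b) Q = 0.5179  (c) BW = 2606 Hz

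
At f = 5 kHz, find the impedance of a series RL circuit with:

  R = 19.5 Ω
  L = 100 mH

Step 1 — Angular frequency: ω = 2π·f = 2π·5000 = 3.142e+04 rad/s.
Step 2 — Component impedances:
  R: Z = R = 19.5 Ω
  L: Z = jωL = j·3.142e+04·0.1 = 0 + j3142 Ω
Step 3 — Series combination: Z_total = R + L = 19.5 + j3142 Ω = 3142∠89.6° Ω.

Z = 19.5 + j3142 Ω = 3142∠89.6° Ω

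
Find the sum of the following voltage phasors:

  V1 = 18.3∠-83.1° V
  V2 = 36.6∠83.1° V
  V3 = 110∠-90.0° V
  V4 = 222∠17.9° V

Step 1 — Convert each phasor to rectangular form:
  V1 = 18.3·(cos(-83.1°) + j·sin(-83.1°)) = 2.199 - j18.17 V
  V2 = 36.6·(cos(83.1°) + j·sin(83.1°)) = 4.397 + j36.33 V
  V3 = 110·(cos(-90.0°) + j·sin(-90.0°)) = 0 - j110 V
  V4 = 222·(cos(17.9°) + j·sin(17.9°)) = 211.3 + j68.23 V
Step 2 — Sum components: V_total = 217.8 - j23.6 V.
Step 3 — Convert to polar: |V_total| = 219.1 V, ∠V_total = -6.2°.

V_total = 219.1∠-6.2° V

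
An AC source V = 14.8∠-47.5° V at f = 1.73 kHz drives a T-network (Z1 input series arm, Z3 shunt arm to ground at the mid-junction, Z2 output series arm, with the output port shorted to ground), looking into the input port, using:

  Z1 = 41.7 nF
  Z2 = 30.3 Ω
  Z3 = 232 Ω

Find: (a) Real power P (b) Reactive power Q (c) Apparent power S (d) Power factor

Step 1 — Angular frequency: ω = 2π·f = 2π·1730 = 1.087e+04 rad/s.
Step 2 — Component impedances:
  Z1: Z = 1/(jωC) = -j/(ω·C) = 0 - j2206 Ω
  Z2: Z = R = 30.3 Ω
  Z3: Z = R = 232 Ω
Step 3 — With the output port shorted to ground, the output series arm Z2 runs from the junction to ground; the shunt arm Z3 also runs from the junction to ground. They appear in parallel: Z3 || Z2 = 26.8 Ω.
Step 4 — Series with input arm Z1: Z_in = Z1 + (Z3 || Z2) = 26.8 - j2206 Ω = 2206∠-89.3° Ω.
Step 5 — Source phasor: V = 14.8∠-47.5° V = 9.999 - j10.91 V.
Step 6 — Current: I = V / Z = 0.005 + j0.004471 A = 0.006708∠41.8° A.
Step 7 — Complex power: S = V·I* = 0.001206 - j0.09927 VA.
Step 8 — Real power: P = Re(S) = 0.001206 W.
Step 9 — Reactive power: Q = Im(S) = -0.09927 VAR.
Step 10 — Apparent power: |S| = 0.09928 VA.
Step 11 — Power factor: PF = P/|S| = 0.01215 (leading).

(a) P = 0.001206 W  (b) Q = -0.09927 VAR  (c) S = 0.09928 VA  (d) PF = 0.01215 (leading)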